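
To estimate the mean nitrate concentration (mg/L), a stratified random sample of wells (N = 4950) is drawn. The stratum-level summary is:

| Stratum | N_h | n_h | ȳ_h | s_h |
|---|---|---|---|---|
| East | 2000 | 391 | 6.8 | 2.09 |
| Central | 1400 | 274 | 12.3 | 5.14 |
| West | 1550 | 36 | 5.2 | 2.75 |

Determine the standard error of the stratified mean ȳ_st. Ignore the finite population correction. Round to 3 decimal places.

SE(ȳ_st) ≈ 0.174

V̂(ȳ_st) = Σ W_h² s_h²/n_h, with W_h = N_h/N and N = 4950:
  stratum East: (2000/4950)²·2.09²/391 = 0.00182375
  stratum Central: (1400/4950)²·5.14²/274 = 0.00771296
  stratum West: (1550/4950)²·2.75²/36 = 0.0205976
V̂(ȳ_st) = 0.0301343
SE(ȳ_st) = √0.0301343 = 0.173592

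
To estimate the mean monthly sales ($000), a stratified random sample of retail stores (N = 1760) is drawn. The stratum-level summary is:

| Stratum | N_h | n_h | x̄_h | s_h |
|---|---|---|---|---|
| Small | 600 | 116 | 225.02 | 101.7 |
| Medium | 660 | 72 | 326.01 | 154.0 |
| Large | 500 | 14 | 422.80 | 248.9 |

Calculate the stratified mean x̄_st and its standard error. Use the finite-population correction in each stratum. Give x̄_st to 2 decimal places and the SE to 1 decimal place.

x̄_st ≈ 319.08, SE ≈ 19.9

x̄_st = Σ W_h x̄_h = (600·225.02 + 660·326.01 + 500·422.80)/1760 = 319.07875
V̂(x̄_st) = Σ W_h² (1 − n_h/N_h) s_h²/n_h, with W_h = N_h/N and N = 1760:
  stratum Small: (600/1760)²·(1 − 116/600)·101.7²/116 = 8.35902
  stratum Medium: (660/1760)²·(1 − 72/660)·154.0²/72 = 41.2672
  stratum Large: (500/1760)²·(1 − 14/500)·248.9²/14 = 347.138
V̂(x̄_st) = 396.765
SE(x̄_st) = √396.765 = 19.919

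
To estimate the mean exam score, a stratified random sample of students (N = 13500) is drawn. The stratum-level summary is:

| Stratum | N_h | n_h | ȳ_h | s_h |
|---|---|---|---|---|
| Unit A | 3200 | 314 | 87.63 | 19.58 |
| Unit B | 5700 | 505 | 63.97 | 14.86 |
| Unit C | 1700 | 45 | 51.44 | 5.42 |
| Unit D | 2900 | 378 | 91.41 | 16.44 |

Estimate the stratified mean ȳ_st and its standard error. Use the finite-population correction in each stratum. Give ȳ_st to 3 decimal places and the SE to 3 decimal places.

ȳ_st ≈ 73.895, SE ≈ 0.414

ȳ_st = Σ W_h ȳ_h = (3200·87.63 + 5700·63.97 + 1700·51.44 + 2900·91.41)/13500 = 73.89496
V̂(ȳ_st) = Σ W_h² (1 − n_h/N_h) s_h²/n_h, with W_h = N_h/N and N = 13500:
  stratum Unit A: (3200/13500)²·(1 − 314/3200)·19.58²/314 = 0.0618692
  stratum Unit B: (5700/13500)²·(1 − 505/5700)·14.86²/505 = 0.0710459
  stratum Unit C: (1700/13500)²·(1 − 45/1700)·5.42²/45 = 0.0100778
  stratum Unit D: (2900/13500)²·(1 − 378/2900)·16.44²/378 = 0.0286938
V̂(ȳ_st) = 0.171687
SE(ȳ_st) = √0.171687 = 0.414351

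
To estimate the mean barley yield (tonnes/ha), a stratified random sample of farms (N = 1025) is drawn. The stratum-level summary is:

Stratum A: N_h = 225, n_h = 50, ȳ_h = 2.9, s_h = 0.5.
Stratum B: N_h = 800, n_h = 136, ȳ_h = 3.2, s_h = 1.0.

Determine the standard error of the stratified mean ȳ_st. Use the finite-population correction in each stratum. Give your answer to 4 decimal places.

V̂(ȳ_st) = Σ W_h² (1 − n_h/N_h) s_h²/n_h, with W_h = N_h/N and N = 1025:
  stratum A: (225/1025)²·(1 − 50/225)·0.5²/50 = 0.000187388
  stratum B: (800/1025)²·(1 − 136/800)·1.0²/136 = 0.00371768
V̂(ȳ_st) = 0.00390506
SE(ȳ_st) = √0.00390506 = 0.0624905

SE(ȳ_st) ≈ 0.0625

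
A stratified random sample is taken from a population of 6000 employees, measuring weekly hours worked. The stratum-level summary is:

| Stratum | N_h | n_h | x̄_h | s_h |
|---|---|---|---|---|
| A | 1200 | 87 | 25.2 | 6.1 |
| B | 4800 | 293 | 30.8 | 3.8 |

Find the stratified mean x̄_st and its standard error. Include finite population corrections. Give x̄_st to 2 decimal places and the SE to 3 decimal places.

x̄_st ≈ 29.68, SE ≈ 0.213

x̄_st = Σ W_h x̄_h = (1200·25.2 + 4800·30.8)/6000 = 29.68000
V̂(x̄_st) = Σ W_h² (1 − n_h/N_h) s_h²/n_h, with W_h = N_h/N and N = 6000:
  stratum A: (1200/6000)²·(1 − 87/1200)·6.1²/87 = 0.0158677
  stratum B: (4800/6000)²·(1 − 293/4800)·3.8²/293 = 0.029616
V̂(x̄_st) = 0.0454837
SE(x̄_st) = √0.0454837 = 0.213269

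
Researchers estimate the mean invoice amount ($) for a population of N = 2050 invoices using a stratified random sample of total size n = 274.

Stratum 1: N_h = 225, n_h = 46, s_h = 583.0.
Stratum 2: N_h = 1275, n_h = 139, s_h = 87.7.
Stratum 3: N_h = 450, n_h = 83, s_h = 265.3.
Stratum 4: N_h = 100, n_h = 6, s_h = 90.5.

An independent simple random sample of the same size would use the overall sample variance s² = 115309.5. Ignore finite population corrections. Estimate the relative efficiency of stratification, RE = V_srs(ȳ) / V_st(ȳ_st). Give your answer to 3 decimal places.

V̂(ȳ_st) = Σ W_h² s_h²/n_h, with W_h = N_h/N and N = 2050:
  stratum 1: (225/2050)²·583.0²/46 = 89.0095
  stratum 2: (1275/2050)²·87.7²/139 = 21.4041
  stratum 3: (450/2050)²·265.3²/83 = 40.8614
  stratum 4: (100/2050)²·90.5²/6 = 3.24817
V_st = 154.523
V_srs = s²/n = 115309.5/274 = 420.838
Relative efficiency = V_srs / V_st = 420.838/154.523 = 2.7235

RE ≈ 2.723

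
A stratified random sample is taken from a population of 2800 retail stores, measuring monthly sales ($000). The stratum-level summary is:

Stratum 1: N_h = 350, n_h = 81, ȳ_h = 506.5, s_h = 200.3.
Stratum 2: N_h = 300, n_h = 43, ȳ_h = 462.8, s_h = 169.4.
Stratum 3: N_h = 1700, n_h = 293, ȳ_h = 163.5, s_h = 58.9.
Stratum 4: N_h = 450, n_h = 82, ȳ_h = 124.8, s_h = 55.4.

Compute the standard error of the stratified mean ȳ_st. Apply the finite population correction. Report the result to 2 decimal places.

V̂(ȳ_st) = Σ W_h² (1 − n_h/N_h) s_h²/n_h, with W_h = N_h/N and N = 2800:
  stratum 1: (350/2800)²·(1 − 81/350)·200.3²/81 = 5.94814
  stratum 2: (300/2800)²·(1 − 43/300)·169.4²/43 = 6.56291
  stratum 3: (1700/2800)²·(1 − 293/1700)·58.9²/293 = 3.61235
  stratum 4: (450/2800)²·(1 − 82/450)·55.4²/82 = 0.790588
V̂(ȳ_st) = 16.914
SE(ȳ_st) = √16.914 = 4.11266

SE(ȳ_st) ≈ 4.11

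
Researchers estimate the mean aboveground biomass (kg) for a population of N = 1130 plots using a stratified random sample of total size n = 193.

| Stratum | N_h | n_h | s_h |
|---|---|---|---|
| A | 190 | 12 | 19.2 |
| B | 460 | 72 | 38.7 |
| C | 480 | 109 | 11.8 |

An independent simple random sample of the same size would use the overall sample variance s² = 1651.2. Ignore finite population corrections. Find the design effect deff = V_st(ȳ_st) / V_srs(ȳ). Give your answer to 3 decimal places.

deff ≈ 0.531

V̂(ȳ_st) = Σ W_h² s_h²/n_h, with W_h = N_h/N and N = 1130:
  stratum A: (190/1130)²·19.2²/12 = 0.868503
  stratum B: (460/1130)²·38.7²/72 = 3.44705
  stratum C: (480/1130)²·11.8²/109 = 0.230496
V_st = 4.54605
V_srs = s²/n = 1651.2/193 = 8.55544
deff = V_st / V_srs = 4.54605/8.55544 = 0.5314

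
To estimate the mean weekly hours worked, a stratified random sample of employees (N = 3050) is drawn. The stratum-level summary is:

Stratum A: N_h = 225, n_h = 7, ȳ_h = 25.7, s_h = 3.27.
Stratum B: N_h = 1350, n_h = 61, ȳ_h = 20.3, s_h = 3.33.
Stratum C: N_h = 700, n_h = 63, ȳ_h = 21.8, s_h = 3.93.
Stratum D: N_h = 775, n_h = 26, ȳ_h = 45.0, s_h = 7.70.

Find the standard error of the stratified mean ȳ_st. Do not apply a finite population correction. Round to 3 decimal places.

SE(ȳ_st) ≈ 0.452

V̂(ȳ_st) = Σ W_h² s_h²/n_h, with W_h = N_h/N and N = 3050:
  stratum A: (225/3050)²·3.27²/7 = 0.0083131
  stratum B: (1350/3050)²·3.33²/61 = 0.0356145
  stratum C: (700/3050)²·3.93²/63 = 0.0129134
  stratum D: (775/3050)²·7.70²/26 = 0.147235
V̂(ȳ_st) = 0.204076
SE(ȳ_st) = √0.204076 = 0.451748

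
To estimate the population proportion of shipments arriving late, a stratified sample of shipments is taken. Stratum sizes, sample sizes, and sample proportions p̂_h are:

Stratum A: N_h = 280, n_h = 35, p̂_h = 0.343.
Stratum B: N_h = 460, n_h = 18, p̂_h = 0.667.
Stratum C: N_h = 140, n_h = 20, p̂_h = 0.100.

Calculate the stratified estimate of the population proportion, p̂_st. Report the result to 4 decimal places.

N = 880; stratum weights W_h = N_h/N.
p̂_st = Σ W_h p̂_h = (280·0.343 + 460·0.667 + 140·0.100)/880 = 0.47370

p̂_st ≈ 0.4737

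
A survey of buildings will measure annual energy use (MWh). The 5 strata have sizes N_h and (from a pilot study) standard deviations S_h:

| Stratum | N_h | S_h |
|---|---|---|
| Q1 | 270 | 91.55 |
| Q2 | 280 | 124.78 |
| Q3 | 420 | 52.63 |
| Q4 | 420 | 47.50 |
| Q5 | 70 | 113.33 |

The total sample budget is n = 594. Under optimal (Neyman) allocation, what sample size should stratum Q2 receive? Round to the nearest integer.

189

Neyman allocation: n_h = n · N_h S_h / Σ N_i S_i, with n = 594.
  stratum Q1: N_h·S_h = 270·91.55 = 24718.50
  stratum Q2: N_h·S_h = 280·124.78 = 34938.40
  stratum Q3: N_h·S_h = 420·52.63 = 22104.60
  stratum Q4: N_h·S_h = 420·47.50 = 19950.00
  stratum Q5: N_h·S_h = 70·113.33 = 7933.10
Σ N_h S_h = 109644.60
n for stratum Q2 = 594·34938.40/109644.60 = 189.279 → 189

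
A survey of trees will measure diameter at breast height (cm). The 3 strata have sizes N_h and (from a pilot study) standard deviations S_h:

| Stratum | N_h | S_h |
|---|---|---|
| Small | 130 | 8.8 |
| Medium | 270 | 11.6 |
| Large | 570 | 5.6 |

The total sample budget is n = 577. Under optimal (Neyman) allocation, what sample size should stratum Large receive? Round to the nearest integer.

247

Neyman allocation: n_h = n · N_h S_h / Σ N_i S_i, with n = 577.
  stratum Small: N_h·S_h = 130·8.8 = 1144.00
  stratum Medium: N_h·S_h = 270·11.6 = 3132.00
  stratum Large: N_h·S_h = 570·5.6 = 3192.00
Σ N_h S_h = 7468.00
n for stratum Large = 577·3192.00/7468.00 = 246.623 → 247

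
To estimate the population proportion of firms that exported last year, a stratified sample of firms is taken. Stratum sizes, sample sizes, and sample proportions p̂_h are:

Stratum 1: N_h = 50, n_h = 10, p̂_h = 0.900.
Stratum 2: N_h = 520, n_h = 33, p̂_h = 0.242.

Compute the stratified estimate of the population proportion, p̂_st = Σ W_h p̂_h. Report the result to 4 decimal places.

p̂_st ≈ 0.2997

N = 570; stratum weights W_h = N_h/N.
p̂_st = Σ W_h p̂_h = (50·0.900 + 520·0.242)/570 = 0.29972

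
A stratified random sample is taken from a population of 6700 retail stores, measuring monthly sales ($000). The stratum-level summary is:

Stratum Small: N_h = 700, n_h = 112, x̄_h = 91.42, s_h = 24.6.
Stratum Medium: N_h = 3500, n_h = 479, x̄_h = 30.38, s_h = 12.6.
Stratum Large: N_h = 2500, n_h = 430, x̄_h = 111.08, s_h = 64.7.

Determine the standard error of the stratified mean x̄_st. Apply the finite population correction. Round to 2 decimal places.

V̂(x̄_st) = Σ W_h² (1 − n_h/N_h) s_h²/n_h, with W_h = N_h/N and N = 6700:
  stratum Small: (700/6700)²·(1 − 112/700)·24.6²/112 = 0.0495425
  stratum Medium: (3500/6700)²·(1 − 479/3500)·12.6²/479 = 0.0780683
  stratum Large: (2500/6700)²·(1 − 430/2500)·64.7²/430 = 1.12228
V̂(x̄_st) = 1.24989
SE(x̄_st) = √1.24989 = 1.11798

SE(x̄_st) ≈ 1.12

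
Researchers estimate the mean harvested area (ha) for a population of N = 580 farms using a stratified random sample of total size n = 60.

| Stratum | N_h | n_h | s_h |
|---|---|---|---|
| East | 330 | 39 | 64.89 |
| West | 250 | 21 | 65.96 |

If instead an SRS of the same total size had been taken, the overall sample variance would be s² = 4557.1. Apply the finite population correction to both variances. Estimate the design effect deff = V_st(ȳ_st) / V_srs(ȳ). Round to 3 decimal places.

deff ≈ 0.970

V̂(ȳ_st) = Σ W_h² (1 − n_h/N_h) s_h²/n_h, with W_h = N_h/N and N = 580:
  stratum East: (330/580)²·(1 − 39/330)·64.89²/39 = 30.8207
  stratum West: (250/580)²·(1 − 21/250)·65.96²/21 = 35.2583
V_st = 66.079
V_srs = (1 − 60/580)·4557.1/60 = 68.0946
deff = V_st / V_srs = 66.079/68.0946 = 0.9704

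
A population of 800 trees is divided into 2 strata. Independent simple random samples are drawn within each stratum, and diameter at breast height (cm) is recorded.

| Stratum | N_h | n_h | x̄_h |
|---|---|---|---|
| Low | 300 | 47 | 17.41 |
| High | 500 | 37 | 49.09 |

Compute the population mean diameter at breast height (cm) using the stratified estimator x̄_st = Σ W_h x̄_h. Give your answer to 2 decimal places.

N = Σ N_h = 800. Stratum weights W_h = N_h/N.
x̄_st = (300·17.41 + 500·49.09) / 800 = 37.2100

x̄_st ≈ 37.21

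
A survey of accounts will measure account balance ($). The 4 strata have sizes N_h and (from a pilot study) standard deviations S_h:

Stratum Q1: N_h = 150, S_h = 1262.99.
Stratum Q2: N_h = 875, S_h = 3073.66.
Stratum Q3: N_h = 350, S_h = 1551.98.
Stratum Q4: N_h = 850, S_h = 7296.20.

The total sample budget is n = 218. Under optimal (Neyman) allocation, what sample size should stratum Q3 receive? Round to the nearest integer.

12

Neyman allocation: n_h = n · N_h S_h / Σ N_i S_i, with n = 218.
  stratum Q1: N_h·S_h = 150·1262.99 = 189448.50
  stratum Q2: N_h·S_h = 875·3073.66 = 2689452.50
  stratum Q3: N_h·S_h = 350·1551.98 = 543193.00
  stratum Q4: N_h·S_h = 850·7296.20 = 6201770.00
Σ N_h S_h = 9623864.00
n for stratum Q3 = 218·543193.00/9623864.00 = 12.304 → 12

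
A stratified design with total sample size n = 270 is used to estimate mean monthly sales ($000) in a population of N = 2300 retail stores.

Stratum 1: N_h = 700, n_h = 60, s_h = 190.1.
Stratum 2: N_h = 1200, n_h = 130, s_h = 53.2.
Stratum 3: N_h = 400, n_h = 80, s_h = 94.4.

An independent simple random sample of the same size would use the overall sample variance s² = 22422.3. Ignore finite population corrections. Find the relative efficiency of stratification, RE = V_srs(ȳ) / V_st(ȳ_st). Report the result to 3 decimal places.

RE ≈ 1.276

V̂(ȳ_st) = Σ W_h² s_h²/n_h, with W_h = N_h/N and N = 2300:
  stratum 1: (700/2300)²·190.1²/60 = 55.7896
  stratum 2: (1200/2300)²·53.2²/130 = 5.92634
  stratum 3: (400/2300)²·94.4²/80 = 3.36913
V_st = 65.0851
V_srs = s²/n = 22422.3/270 = 83.0456
Relative efficiency = V_srs / V_st = 83.0456/65.0851 = 1.2760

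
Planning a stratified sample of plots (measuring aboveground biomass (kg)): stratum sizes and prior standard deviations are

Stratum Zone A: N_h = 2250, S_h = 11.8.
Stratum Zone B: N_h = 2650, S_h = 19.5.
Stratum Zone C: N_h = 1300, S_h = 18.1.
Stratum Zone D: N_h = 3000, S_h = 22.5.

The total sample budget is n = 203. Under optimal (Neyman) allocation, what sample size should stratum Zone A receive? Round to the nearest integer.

32

Neyman allocation: n_h = n · N_h S_h / Σ N_i S_i, with n = 203.
  stratum Zone A: N_h·S_h = 2250·11.8 = 26550.00
  stratum Zone B: N_h·S_h = 2650·19.5 = 51675.00
  stratum Zone C: N_h·S_h = 1300·18.1 = 23530.00
  stratum Zone D: N_h·S_h = 3000·22.5 = 67500.00
Σ N_h S_h = 169255.00
n for stratum Zone A = 203·26550.00/169255.00 = 31.843 → 32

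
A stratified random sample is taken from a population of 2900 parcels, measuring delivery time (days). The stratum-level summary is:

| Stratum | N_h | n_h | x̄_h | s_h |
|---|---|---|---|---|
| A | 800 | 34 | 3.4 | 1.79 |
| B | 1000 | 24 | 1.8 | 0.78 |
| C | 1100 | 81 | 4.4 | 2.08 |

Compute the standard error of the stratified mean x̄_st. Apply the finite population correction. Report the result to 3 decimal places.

V̂(x̄_st) = Σ W_h² (1 − n_h/N_h) s_h²/n_h, with W_h = N_h/N and N = 2900:
  stratum A: (800/2900)²·(1 − 34/800)·1.79²/34 = 0.00686673
  stratum B: (1000/2900)²·(1 − 24/1000)·0.78²/24 = 0.00294193
  stratum C: (1100/2900)²·(1 − 81/1100)·2.08²/81 = 0.00711889
V̂(x̄_st) = 0.0169275
SE(x̄_st) = √0.0169275 = 0.130106

SE(x̄_st) ≈ 0.130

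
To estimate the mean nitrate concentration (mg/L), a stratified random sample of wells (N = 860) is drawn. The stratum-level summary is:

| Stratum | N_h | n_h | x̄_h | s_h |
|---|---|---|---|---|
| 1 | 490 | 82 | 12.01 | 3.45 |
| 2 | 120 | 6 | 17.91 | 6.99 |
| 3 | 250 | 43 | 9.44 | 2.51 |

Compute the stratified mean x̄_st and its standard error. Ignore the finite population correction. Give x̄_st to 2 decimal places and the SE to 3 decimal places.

x̄_st ≈ 12.09, SE ≈ 0.467

x̄_st = Σ W_h x̄_h = (490·12.01 + 120·17.91 + 250·9.44)/860 = 12.08616
V̂(x̄_st) = Σ W_h² s_h²/n_h, with W_h = N_h/N and N = 860:
  stratum 1: (490/860)²·3.45²/82 = 0.0471216
  stratum 2: (120/860)²·6.99²/6 = 0.158551
  stratum 3: (250/860)²·2.51²/43 = 0.0123812
V̂(x̄_st) = 0.218054
SE(x̄_st) = √0.218054 = 0.466962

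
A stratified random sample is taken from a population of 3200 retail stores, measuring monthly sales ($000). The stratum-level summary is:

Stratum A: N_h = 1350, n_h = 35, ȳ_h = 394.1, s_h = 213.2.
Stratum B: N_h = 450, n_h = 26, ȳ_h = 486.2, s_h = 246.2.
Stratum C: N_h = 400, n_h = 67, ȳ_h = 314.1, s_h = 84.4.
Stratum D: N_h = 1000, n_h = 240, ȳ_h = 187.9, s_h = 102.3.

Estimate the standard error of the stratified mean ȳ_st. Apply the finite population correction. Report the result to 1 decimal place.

SE(ȳ_st) ≈ 16.5

V̂(ȳ_st) = Σ W_h² (1 − n_h/N_h) s_h²/n_h, with W_h = N_h/N and N = 3200:
  stratum A: (1350/3200)²·(1 − 35/1350)·213.2²/35 = 225.147
  stratum B: (450/3200)²·(1 − 26/450)·246.2²/26 = 43.4391
  stratum C: (400/3200)²·(1 − 67/400)·84.4²/67 = 1.38298
  stratum D: (1000/3200)²·(1 − 240/1000)·102.3²/240 = 3.23634
V̂(ȳ_st) = 273.205
SE(ȳ_st) = √273.205 = 16.5289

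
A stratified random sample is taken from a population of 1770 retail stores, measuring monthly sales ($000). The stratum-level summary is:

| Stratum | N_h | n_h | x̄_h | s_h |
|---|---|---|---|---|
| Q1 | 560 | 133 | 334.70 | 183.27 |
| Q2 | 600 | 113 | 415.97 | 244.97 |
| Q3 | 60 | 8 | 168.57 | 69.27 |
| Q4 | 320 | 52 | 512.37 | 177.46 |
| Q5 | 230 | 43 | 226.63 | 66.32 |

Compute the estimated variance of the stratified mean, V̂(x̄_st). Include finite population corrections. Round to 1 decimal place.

V̂(x̄_st) ≈ 87.4

V̂(x̄_st) = Σ W_h² (1 − n_h/N_h) s_h²/n_h, with W_h = N_h/N and N = 1770:
  stratum Q1: (560/1770)²·(1 − 133/560)·183.27²/133 = 19.2753
  stratum Q2: (600/1770)²·(1 − 113/600)·244.97²/113 = 49.5314
  stratum Q3: (60/1770)²·(1 − 8/60)·69.27²/8 = 0.597322
  stratum Q4: (320/1770)²·(1 − 52/320)·177.46²/52 = 16.5781
  stratum Q5: (230/1770)²·(1 − 43/230)·66.32²/43 = 1.40425
V̂(x̄_st) = 87.3864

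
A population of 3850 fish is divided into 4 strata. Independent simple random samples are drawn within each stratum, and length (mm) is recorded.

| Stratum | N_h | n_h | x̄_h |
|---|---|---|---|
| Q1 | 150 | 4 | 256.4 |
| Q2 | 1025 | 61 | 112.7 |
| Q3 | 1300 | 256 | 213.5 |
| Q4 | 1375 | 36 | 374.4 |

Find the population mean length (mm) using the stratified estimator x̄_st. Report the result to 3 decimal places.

x̄_st ≈ 245.799

N = Σ N_h = 3850. Stratum weights W_h = N_h/N.
x̄_st = (150·256.4 + 1025·112.7 + 1300·213.5 + 1375·374.4) / 3850 = 245.79935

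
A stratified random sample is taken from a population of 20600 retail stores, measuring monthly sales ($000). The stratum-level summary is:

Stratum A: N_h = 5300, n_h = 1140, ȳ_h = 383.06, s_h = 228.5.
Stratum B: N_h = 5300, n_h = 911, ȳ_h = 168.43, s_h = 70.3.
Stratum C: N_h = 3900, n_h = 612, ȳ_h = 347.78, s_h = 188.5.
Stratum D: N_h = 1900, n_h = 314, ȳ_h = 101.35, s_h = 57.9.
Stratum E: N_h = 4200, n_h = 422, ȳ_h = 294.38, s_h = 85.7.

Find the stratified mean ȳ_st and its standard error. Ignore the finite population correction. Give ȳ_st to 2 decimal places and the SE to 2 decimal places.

ȳ_st = Σ W_h ȳ_h = (5300·383.06 + 5300·168.43 + 3900·347.78 + 1900·101.35 + 4200·294.38)/20600 = 277.09709
V̂(ȳ_st) = Σ W_h² s_h²/n_h, with W_h = N_h/N and N = 20600:
  stratum A: (5300/20600)²·228.5²/1140 = 3.03169
  stratum B: (5300/20600)²·70.3²/911 = 0.359095
  stratum C: (3900/20600)²·188.5²/612 = 2.08097
  stratum D: (1900/20600)²·57.9²/314 = 0.0908239
  stratum E: (4200/20600)²·85.7²/422 = 0.723458
V̂(ȳ_st) = 6.28604
SE(ȳ_st) = √6.28604 = 2.5072

ȳ_st ≈ 277.10, SE ≈ 2.51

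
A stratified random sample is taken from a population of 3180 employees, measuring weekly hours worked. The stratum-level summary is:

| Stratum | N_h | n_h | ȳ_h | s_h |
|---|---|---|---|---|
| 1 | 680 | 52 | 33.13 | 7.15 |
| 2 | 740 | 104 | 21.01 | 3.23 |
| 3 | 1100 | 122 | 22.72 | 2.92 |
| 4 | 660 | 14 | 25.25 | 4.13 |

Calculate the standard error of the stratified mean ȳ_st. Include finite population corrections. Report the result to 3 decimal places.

SE(ȳ_st) ≈ 0.324

V̂(ȳ_st) = Σ W_h² (1 − n_h/N_h) s_h²/n_h, with W_h = N_h/N and N = 3180:
  stratum 1: (680/3180)²·(1 − 52/680)·7.15²/52 = 0.0415167
  stratum 2: (740/3180)²·(1 − 104/740)·3.23²/104 = 0.00466881
  stratum 3: (1100/3180)²·(1 − 122/1100)·2.92²/122 = 0.00743504
  stratum 4: (660/3180)²·(1 − 14/660)·4.13²/14 = 0.0513682
V̂(ȳ_st) = 0.104989
SE(ȳ_st) = √0.104989 = 0.32402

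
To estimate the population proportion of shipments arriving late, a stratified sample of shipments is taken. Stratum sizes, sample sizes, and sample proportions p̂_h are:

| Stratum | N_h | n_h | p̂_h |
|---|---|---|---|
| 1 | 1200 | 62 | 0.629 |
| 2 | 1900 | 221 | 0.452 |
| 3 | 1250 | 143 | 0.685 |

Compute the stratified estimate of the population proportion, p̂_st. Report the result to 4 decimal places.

p̂_st ≈ 0.5678

N = 4350; stratum weights W_h = N_h/N.
p̂_st = Σ W_h p̂_h = (1200·0.629 + 1900·0.452 + 1250·0.685)/4350 = 0.56778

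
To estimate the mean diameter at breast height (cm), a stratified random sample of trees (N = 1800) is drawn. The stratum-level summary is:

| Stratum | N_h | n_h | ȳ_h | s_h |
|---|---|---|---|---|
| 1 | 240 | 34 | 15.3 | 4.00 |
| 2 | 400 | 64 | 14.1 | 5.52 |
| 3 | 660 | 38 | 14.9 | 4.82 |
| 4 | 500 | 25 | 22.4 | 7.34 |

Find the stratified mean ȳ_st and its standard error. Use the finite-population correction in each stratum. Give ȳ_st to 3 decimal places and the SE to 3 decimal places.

ȳ_st ≈ 16.859, SE ≈ 0.512

ȳ_st = Σ W_h ȳ_h = (240·15.3 + 400·14.1 + 660·14.9 + 500·22.4)/1800 = 16.85889
V̂(ȳ_st) = Σ W_h² (1 − n_h/N_h) s_h²/n_h, with W_h = N_h/N and N = 1800:
  stratum 1: (240/1800)²·(1 − 34/240)·4.00²/34 = 0.00718083
  stratum 2: (400/1800)²·(1 − 64/400)·5.52²/64 = 0.0197493
  stratum 3: (660/1800)²·(1 − 38/660)·4.82²/38 = 0.077464
  stratum 4: (500/1800)²·(1 − 25/500)·7.34²/25 = 0.157969
V̂(ȳ_st) = 0.262363
SE(ȳ_st) = √0.262363 = 0.512214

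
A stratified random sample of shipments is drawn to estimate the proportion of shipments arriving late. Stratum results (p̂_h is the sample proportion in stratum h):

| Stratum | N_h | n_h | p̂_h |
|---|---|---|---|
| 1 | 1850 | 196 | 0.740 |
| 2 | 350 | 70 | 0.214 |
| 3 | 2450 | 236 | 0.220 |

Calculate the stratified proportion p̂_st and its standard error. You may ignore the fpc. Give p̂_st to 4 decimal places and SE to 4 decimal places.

p̂_st ≈ 0.4264, SE ≈ 0.0193

N = 4650; stratum weights W_h = N_h/N.
p̂_st = Σ W_h p̂_h = (1850·0.740 + 350·0.214 + 2450·0.220)/4650 = 0.42643
V̂(p̂_st) = Σ W_h² p̂_h(1−p̂_h)/(n_h−1):
  stratum 1: (1850/4650)²·0.740·0.260/195 = 0.000156174
  stratum 2: (350/4650)²·0.214·0.786/69 = 1.38108e-05
  stratum 3: (2450/4650)²·0.220·0.780/235 = 0.00020271
V̂(p̂_st) = 0.000372695; SE = √V̂ = 0.0193053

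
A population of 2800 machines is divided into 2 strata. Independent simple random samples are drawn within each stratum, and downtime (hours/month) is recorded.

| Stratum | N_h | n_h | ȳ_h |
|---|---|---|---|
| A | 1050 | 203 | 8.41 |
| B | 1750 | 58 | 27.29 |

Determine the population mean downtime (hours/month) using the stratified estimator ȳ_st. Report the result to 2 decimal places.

N = Σ N_h = 2800. Stratum weights W_h = N_h/N.
ȳ_st = (1050·8.41 + 1750·27.29) / 2800 = 20.2100

ȳ_st ≈ 20.21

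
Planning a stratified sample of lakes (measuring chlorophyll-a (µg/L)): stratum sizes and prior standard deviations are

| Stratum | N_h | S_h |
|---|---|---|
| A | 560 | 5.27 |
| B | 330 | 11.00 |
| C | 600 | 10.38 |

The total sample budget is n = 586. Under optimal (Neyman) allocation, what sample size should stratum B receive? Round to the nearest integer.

166

Neyman allocation: n_h = n · N_h S_h / Σ N_i S_i, with n = 586.
  stratum A: N_h·S_h = 560·5.27 = 2951.20
  stratum B: N_h·S_h = 330·11.00 = 3630.00
  stratum C: N_h·S_h = 600·10.38 = 6228.00
Σ N_h S_h = 12809.20
n for stratum B = 586·3630.00/12809.20 = 166.067 → 166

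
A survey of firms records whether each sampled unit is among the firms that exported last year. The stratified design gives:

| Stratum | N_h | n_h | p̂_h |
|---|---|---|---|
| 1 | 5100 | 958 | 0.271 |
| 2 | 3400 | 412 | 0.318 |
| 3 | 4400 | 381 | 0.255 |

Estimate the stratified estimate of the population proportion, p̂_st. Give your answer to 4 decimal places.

p̂_st ≈ 0.2779

N = 12900; stratum weights W_h = N_h/N.
p̂_st = Σ W_h p̂_h = (5100·0.271 + 3400·0.318 + 4400·0.255)/12900 = 0.27793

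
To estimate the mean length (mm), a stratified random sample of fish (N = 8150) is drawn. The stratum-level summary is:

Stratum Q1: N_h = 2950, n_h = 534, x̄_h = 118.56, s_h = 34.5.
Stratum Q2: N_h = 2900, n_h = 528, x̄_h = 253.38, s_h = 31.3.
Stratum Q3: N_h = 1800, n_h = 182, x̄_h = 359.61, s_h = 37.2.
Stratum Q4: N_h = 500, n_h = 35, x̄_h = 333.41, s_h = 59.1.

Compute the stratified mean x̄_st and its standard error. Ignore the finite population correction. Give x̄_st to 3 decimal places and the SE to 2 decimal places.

x̄_st ≈ 232.952, SE ≈ 1.13

x̄_st = Σ W_h x̄_h = (2950·118.56 + 2900·253.38 + 1800·359.61 + 500·333.41)/8150 = 232.95178
V̂(x̄_st) = Σ W_h² s_h²/n_h, with W_h = N_h/N and N = 8150:
  stratum Q1: (2950/8150)²·34.5²/534 = 0.292029
  stratum Q2: (2900/8150)²·31.3²/528 = 0.234928
  stratum Q3: (1800/8150)²·37.2²/182 = 0.370889
  stratum Q4: (500/8150)²·59.1²/35 = 0.375605
V̂(x̄_st) = 1.27345
SE(x̄_st) = √1.27345 = 1.12847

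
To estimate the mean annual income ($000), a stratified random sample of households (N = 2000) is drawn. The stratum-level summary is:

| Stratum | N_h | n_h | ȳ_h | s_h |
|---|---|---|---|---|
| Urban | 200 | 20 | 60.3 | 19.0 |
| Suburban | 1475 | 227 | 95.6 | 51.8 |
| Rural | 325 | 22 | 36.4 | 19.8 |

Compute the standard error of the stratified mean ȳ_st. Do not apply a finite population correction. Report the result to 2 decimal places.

SE(ȳ_st) ≈ 2.66

V̂(ȳ_st) = Σ W_h² s_h²/n_h, with W_h = N_h/N and N = 2000:
  stratum Urban: (200/2000)²·19.0²/20 = 0.1805
  stratum Suburban: (1475/2000)²·51.8²/227 = 6.42921
  stratum Rural: (325/2000)²·19.8²/22 = 0.470559
V̂(ȳ_st) = 7.08027
SE(ȳ_st) = √7.08027 = 2.66088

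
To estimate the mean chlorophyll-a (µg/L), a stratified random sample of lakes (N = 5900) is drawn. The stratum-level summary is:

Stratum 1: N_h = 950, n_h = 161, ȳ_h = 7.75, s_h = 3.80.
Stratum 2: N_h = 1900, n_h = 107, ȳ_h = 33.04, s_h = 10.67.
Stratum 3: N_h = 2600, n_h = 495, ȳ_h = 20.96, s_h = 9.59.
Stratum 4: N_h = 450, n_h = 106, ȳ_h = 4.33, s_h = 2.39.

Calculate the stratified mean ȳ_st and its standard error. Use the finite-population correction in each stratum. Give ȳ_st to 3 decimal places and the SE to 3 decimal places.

ȳ_st ≈ 21.455, SE ≈ 0.368

ȳ_st = Σ W_h ȳ_h = (950·7.75 + 1900·33.04 + 2600·20.96 + 450·4.33)/5900 = 21.45475
V̂(ȳ_st) = Σ W_h² (1 − n_h/N_h) s_h²/n_h, with W_h = N_h/N and N = 5900:
  stratum 1: (950/5900)²·(1 − 161/950)·3.80²/161 = 0.00193125
  stratum 2: (1900/5900)²·(1 − 107/1900)·10.67²/107 = 0.10413
  stratum 3: (2600/5900)²·(1 − 495/2600)·9.59²/495 = 0.0292115
  stratum 4: (450/5900)²·(1 − 106/450)·2.39²/106 = 0.000239639
V̂(ȳ_st) = 0.135512
SE(ȳ_st) = √0.135512 = 0.36812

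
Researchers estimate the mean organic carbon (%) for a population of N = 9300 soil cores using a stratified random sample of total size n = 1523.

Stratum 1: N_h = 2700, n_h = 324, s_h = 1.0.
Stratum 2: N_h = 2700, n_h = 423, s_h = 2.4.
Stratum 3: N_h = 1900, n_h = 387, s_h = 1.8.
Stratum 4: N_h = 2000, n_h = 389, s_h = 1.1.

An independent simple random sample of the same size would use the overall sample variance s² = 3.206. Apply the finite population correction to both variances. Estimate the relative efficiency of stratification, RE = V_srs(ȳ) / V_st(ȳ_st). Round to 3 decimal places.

RE ≈ 1.106

V̂(ȳ_st) = Σ W_h² (1 − n_h/N_h) s_h²/n_h, with W_h = N_h/N and N = 9300:
  stratum 1: (2700/9300)²·(1 − 324/2700)·1.0²/324 = 0.000228928
  stratum 2: (2700/9300)²·(1 − 423/2700)·2.4²/423 = 0.000967928
  stratum 3: (1900/9300)²·(1 − 387/1900)·1.8²/387 = 0.000278266
  stratum 4: (2000/9300)²·(1 − 389/2000)·1.1²/389 = 0.000115877
V_st = 0.001591
V_srs = (1 − 1523/9300)·3.206/1523 = 0.00176032
Relative efficiency = V_srs / V_st = 0.00176032/0.001591 = 1.1064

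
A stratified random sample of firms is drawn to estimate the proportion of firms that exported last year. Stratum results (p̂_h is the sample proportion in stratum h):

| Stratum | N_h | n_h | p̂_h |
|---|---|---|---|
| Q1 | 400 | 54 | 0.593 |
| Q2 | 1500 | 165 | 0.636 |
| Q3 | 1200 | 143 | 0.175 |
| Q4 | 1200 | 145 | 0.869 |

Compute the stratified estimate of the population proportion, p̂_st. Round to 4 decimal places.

N = 4300; stratum weights W_h = N_h/N.
p̂_st = Σ W_h p̂_h = (400·0.593 + 1500·0.636 + 1200·0.175 + 1200·0.869)/4300 = 0.56837

p̂_st ≈ 0.5684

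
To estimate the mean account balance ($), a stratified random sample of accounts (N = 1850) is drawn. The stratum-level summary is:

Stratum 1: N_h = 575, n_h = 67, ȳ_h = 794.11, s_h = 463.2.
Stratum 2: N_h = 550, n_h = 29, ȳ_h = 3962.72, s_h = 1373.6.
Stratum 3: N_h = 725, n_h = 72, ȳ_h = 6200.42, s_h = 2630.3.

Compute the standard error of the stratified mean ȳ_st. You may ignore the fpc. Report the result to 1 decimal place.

SE(ȳ_st) ≈ 144.3

V̂(ȳ_st) = Σ W_h² s_h²/n_h, with W_h = N_h/N and N = 1850:
  stratum 1: (575/1850)²·463.2²/67 = 309.353
  stratum 2: (550/1850)²·1373.6²/29 = 5750.49
  stratum 3: (725/1850)²·2630.3²/72 = 14757.4
V̂(ȳ_st) = 20817.3
SE(ȳ_st) = √20817.3 = 144.282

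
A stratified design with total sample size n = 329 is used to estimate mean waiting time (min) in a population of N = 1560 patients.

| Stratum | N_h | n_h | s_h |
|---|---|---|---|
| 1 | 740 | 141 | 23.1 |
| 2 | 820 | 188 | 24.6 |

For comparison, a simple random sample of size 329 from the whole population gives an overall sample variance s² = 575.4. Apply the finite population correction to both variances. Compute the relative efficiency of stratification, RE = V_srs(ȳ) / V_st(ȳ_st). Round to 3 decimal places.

V̂(ȳ_st) = Σ W_h² (1 − n_h/N_h) s_h²/n_h, with W_h = N_h/N and N = 1560:
  stratum 1: (740/1560)²·(1 − 141/740)·23.1²/141 = 0.689309
  stratum 2: (820/1560)²·(1 − 188/820)·24.6²/188 = 0.685479
V_st = 1.37479
V_srs = (1 − 329/1560)·575.4/329 = 1.38009
Relative efficiency = V_srs / V_st = 1.38009/1.37479 = 1.0039

RE ≈ 1.004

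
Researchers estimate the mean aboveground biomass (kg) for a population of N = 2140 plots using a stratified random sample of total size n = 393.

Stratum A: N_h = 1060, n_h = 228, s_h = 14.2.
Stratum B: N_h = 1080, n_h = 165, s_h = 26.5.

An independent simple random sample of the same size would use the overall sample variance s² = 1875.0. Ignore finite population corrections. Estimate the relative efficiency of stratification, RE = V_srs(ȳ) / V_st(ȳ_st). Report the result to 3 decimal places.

RE ≈ 3.667

V̂(ȳ_st) = Σ W_h² s_h²/n_h, with W_h = N_h/N and N = 2140:
  stratum A: (1060/2140)²·14.2²/228 = 0.216983
  stratum B: (1080/2140)²·26.5²/165 = 1.084
V_st = 1.30098
V_srs = s²/n = 1875.0/393 = 4.77099
Relative efficiency = V_srs / V_st = 4.77099/1.30098 = 3.6672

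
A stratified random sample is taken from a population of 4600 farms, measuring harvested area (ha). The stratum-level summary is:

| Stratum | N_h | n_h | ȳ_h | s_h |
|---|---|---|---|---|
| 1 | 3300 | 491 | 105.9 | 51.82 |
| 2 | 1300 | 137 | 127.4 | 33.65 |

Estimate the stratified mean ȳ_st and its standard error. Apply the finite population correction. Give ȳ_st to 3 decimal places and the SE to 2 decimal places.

ȳ_st ≈ 111.976, SE ≈ 1.73

ȳ_st = Σ W_h ȳ_h = (3300·105.9 + 1300·127.4)/4600 = 111.97609
V̂(ȳ_st) = Σ W_h² (1 − n_h/N_h) s_h²/n_h, with W_h = N_h/N and N = 4600:
  stratum 1: (3300/4600)²·(1 − 491/3300)·51.82²/491 = 2.39587
  stratum 2: (1300/4600)²·(1 − 137/1300)·33.65²/137 = 0.59055
V̂(ȳ_st) = 2.98642
SE(ȳ_st) = √2.98642 = 1.72813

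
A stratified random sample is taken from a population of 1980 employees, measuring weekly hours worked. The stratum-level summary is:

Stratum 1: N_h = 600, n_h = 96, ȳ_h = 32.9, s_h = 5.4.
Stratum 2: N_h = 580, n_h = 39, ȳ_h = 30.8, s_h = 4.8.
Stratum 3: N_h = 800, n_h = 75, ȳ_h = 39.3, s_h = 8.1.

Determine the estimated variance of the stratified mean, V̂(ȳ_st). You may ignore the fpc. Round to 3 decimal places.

V̂(ȳ_st) = Σ W_h² s_h²/n_h, with W_h = N_h/N and N = 1980:
  stratum 1: (600/1980)²·5.4²/96 = 0.0278926
  stratum 2: (580/1980)²·4.8²/39 = 0.0506925
  stratum 3: (800/1980)²·8.1²/75 = 0.14281
V̂(ȳ_st) = 0.221395

V̂(ȳ_st) ≈ 0.221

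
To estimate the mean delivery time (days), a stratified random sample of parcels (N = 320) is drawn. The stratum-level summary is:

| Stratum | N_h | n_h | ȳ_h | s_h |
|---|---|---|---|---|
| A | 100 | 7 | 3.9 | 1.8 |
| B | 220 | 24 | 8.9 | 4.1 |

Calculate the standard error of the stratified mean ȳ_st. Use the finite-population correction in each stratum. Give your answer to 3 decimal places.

V̂(ȳ_st) = Σ W_h² (1 − n_h/N_h) s_h²/n_h, with W_h = N_h/N and N = 320:
  stratum A: (100/320)²·(1 − 7/100)·1.8²/7 = 0.0420368
  stratum B: (220/320)²·(1 − 24/220)·4.1²/24 = 0.294941
V̂(ȳ_st) = 0.336978
SE(ȳ_st) = √0.336978 = 0.580498

SE(ȳ_st) ≈ 0.580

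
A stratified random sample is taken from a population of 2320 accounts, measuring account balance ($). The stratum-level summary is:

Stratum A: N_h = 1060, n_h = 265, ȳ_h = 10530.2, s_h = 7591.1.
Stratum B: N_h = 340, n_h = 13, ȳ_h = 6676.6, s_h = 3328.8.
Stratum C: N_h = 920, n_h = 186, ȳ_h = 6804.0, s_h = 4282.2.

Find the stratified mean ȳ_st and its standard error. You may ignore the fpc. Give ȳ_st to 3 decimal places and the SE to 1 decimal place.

ȳ_st ≈ 8487.817, SE ≈ 281.4

ȳ_st = Σ W_h ȳ_h = (1060·10530.2 + 340·6676.6 + 920·6804.0)/2320 = 8487.81724
V̂(ȳ_st) = Σ W_h² s_h²/n_h, with W_h = N_h/N and N = 2320:
  stratum A: (1060/2320)²·7591.1²/265 = 45394.1
  stratum B: (340/2320)²·3328.8²/13 = 18306.9
  stratum C: (920/2320)²·4282.2²/186 = 15503.2
V̂(ȳ_st) = 79204.1
SE(ȳ_st) = √79204.1 = 281.432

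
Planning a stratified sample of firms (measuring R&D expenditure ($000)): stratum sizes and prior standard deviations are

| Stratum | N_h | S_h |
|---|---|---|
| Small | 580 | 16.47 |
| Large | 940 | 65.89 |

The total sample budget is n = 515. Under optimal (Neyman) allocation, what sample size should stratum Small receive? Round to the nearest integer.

69

Neyman allocation: n_h = n · N_h S_h / Σ N_i S_i, with n = 515.
  stratum Small: N_h·S_h = 580·16.47 = 9552.60
  stratum Large: N_h·S_h = 940·65.89 = 61936.60
Σ N_h S_h = 71489.20
n for stratum Small = 515·9552.60/71489.20 = 68.816 → 69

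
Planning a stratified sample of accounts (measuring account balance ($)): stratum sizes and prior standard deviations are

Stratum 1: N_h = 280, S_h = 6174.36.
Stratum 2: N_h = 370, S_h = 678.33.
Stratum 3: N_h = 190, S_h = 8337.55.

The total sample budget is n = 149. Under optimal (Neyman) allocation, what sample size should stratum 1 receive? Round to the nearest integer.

72

Neyman allocation: n_h = n · N_h S_h / Σ N_i S_i, with n = 149.
  stratum 1: N_h·S_h = 280·6174.36 = 1728820.80
  stratum 2: N_h·S_h = 370·678.33 = 250982.10
  stratum 3: N_h·S_h = 190·8337.55 = 1584134.50
Σ N_h S_h = 3563937.40
n for stratum 1 = 149·1728820.80/3563937.40 = 72.278 → 72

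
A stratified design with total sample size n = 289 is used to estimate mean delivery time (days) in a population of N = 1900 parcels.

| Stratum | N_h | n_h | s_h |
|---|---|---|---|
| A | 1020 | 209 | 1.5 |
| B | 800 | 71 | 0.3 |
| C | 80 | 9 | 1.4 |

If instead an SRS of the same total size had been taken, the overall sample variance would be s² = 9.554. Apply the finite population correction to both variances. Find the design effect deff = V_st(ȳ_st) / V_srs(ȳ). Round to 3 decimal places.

V̂(ȳ_st) = Σ W_h² (1 − n_h/N_h) s_h²/n_h, with W_h = N_h/N and N = 1900:
  stratum A: (1020/1900)²·(1 − 209/1020)·1.5²/209 = 0.00246689
  stratum B: (800/1900)²·(1 − 71/800)·0.3²/71 = 0.000204783
  stratum C: (80/1900)²·(1 − 9/80)·1.4²/9 = 0.000342653
V_st = 0.00301433
V_srs = (1 − 289/1900)·9.554/289 = 0.0280304
deff = V_st / V_srs = 0.00301433/0.0280304 = 0.1075

deff ≈ 0.108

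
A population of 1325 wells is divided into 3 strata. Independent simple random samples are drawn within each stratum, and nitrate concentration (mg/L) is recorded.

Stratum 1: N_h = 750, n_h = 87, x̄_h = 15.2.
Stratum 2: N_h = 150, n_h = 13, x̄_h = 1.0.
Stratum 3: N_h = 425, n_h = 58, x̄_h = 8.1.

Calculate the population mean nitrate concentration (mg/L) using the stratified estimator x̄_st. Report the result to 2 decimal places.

x̄_st ≈ 11.32

N = Σ N_h = 1325. Stratum weights W_h = N_h/N.
x̄_st = (750·15.2 + 150·1.0 + 425·8.1) / 1325 = 11.3151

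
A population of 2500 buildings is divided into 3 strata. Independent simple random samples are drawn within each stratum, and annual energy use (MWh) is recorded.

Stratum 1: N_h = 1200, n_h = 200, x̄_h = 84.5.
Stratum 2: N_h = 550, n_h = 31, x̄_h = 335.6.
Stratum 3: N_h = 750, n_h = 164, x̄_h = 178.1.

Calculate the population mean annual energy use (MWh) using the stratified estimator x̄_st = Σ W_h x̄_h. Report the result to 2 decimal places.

x̄_st ≈ 167.82

N = Σ N_h = 2500. Stratum weights W_h = N_h/N.
x̄_st = (1200·84.5 + 550·335.6 + 750·178.1) / 2500 = 167.8220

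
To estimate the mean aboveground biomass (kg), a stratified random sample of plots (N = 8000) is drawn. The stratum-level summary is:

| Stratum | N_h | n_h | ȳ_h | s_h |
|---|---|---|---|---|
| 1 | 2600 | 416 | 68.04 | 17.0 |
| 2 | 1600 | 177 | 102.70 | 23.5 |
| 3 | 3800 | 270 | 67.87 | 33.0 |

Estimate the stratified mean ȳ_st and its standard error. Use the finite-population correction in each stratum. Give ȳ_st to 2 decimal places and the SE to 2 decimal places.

ȳ_st ≈ 74.89, SE ≈ 1.01

ȳ_st = Σ W_h ȳ_h = (2600·68.04 + 1600·102.70 + 3800·67.87)/8000 = 74.89125
V̂(ȳ_st) = Σ W_h² (1 − n_h/N_h) s_h²/n_h, with W_h = N_h/N and N = 8000:
  stratum 1: (2600/8000)²·(1 − 416/2600)·17.0²/416 = 0.0616383
  stratum 2: (1600/8000)²·(1 − 177/1600)·23.5²/177 = 0.110996
  stratum 3: (3800/8000)²·(1 − 270/3800)·33.0²/270 = 0.845361
V̂(ȳ_st) = 1.018
SE(ȳ_st) = √1.018 = 1.00896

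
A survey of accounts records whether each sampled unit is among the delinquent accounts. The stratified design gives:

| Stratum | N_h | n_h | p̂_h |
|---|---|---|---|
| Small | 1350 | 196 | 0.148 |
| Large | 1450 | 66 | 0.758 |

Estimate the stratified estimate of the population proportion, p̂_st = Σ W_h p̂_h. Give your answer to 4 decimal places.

p̂_st ≈ 0.4639

N = 2800; stratum weights W_h = N_h/N.
p̂_st = Σ W_h p̂_h = (1350·0.148 + 1450·0.758)/2800 = 0.46389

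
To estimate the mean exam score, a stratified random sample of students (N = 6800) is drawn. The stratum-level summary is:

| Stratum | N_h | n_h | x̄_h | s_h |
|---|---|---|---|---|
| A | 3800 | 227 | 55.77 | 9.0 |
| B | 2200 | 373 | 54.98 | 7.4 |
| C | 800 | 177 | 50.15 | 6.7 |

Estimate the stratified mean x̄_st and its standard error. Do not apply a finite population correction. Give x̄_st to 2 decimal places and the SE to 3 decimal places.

x̄_st = Σ W_h x̄_h = (3800·55.77 + 2200·54.98 + 800·50.15)/6800 = 54.85324
V̂(x̄_st) = Σ W_h² s_h²/n_h, with W_h = N_h/N and N = 6800:
  stratum A: (3800/6800)²·9.0²/227 = 0.111432
  stratum B: (2200/6800)²·7.4²/373 = 0.0153668
  stratum C: (800/6800)²·6.7²/177 = 0.00351025
V̂(x̄_st) = 0.130309
SE(x̄_st) = √0.130309 = 0.360983

x̄_st ≈ 54.85, SE ≈ 0.361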